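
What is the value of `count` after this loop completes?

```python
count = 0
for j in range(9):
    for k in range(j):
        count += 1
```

Triangle number: 0+1+2+...+8
`count` takes the values: 0 → 1 → 2 → 3 → 4 → 5 → 6 → 7 → 8 → 9 → 10 → 11 → 12 → 13 → 14 → 15 → 16 → 17 → 18 → 19 → 20 → 21 → 22 → 23 → 24 → 25 → 26 → 27 → 28 → 29 → 30 → 31 → 32 → 33 → 34 → 35 → 36

Answer: 36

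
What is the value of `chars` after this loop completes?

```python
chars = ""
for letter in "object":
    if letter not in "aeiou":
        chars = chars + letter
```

Remove vowels from 'object'
`chars` takes the values: "" → "b" → "bj" → "bjc" → "bjct"

Answer: "bjct"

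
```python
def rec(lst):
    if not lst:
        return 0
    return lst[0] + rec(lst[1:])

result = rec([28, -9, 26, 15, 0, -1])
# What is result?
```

28 + (-9) + 26 + 15 + 0 + (-1) + 0 = 59

Answer: 59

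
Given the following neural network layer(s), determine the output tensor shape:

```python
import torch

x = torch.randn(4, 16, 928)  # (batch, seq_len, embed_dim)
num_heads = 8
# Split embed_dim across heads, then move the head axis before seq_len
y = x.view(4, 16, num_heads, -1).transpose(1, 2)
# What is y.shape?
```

Input: (4, 16, 928) -> head_dim = 928 // 8 = 116; after view: (4, 16, 8, 116) -> after transpose(1, 2): (4, 8, 16, 116) -> Output: (4, 8, 16, 116)

Answer: (4, 8, 16, 116)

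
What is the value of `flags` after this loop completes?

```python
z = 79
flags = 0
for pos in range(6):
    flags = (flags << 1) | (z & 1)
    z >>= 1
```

Reverse lowest 6 bits of 79
`flags` takes the values: 0 → 1 → 3 → 7 → 15 → 30 → 60

Answer: 60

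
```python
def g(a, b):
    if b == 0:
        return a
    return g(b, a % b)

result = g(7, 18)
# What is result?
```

g(7, 18) -> g(18, 7) -> g(7, 4) -> g(4, 3) -> g(3, 1) -> g(1, 0) -> 1

Answer: 1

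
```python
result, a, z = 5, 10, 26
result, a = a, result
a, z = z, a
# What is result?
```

Trace:
`result, a, z = 5, 10, 26` → result = 5; a = 10; z = 26
`result, a = a, result` → result = 10; a = 5
`a, z = z, a` → a = 26; z = 5
So result = 10

Answer: 10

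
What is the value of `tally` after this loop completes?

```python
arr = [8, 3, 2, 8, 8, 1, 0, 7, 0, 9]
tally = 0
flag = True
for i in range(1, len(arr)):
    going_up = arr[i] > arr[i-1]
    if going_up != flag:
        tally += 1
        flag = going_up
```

Count direction changes in [8, 3, 2, 8, 8, 1, 0, 7, 0, 9]
`tally` takes the values: 0 → 1 → 2 → 3 → 4 → 5 → 6

Answer: 6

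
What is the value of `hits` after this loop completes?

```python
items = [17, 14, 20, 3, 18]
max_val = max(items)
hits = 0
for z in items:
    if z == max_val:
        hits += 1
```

Count of max value 20 in [17, 14, 20, 3, 18]
`hits` takes the values: 0 → 1

Answer: 1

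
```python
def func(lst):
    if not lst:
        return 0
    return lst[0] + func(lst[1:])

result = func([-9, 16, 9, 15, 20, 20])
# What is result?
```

(-9) + 16 + 9 + 15 + 20 + 20 + 0 = 71

Answer: 71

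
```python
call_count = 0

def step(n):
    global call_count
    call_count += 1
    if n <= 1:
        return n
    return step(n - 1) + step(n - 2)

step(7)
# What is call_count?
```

Calls(n) = 1 + Calls(n-1) + Calls(n-2); Calls(0)=Calls(1)=1. For n=7 this gives 41.

Answer: 41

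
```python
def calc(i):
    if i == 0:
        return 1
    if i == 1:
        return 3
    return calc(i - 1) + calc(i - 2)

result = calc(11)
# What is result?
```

Build up from base cases: calc(0)=1, calc(1)=3, calc(2)=4, calc(3)=7, calc(4)=11, calc(5)=18, calc(6)=29, ..., calc(11)=322

Answer: 322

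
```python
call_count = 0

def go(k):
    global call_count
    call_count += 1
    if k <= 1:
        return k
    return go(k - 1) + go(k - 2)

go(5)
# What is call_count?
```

Calls(k) = 1 + Calls(k-1) + Calls(k-2); Calls(0)=Calls(1)=1. For k=5 this gives 15.

Answer: 15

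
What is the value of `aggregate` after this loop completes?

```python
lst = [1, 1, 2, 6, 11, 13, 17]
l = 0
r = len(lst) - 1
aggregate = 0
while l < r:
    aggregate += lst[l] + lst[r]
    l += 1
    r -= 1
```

Sum of pairs from ends
`aggregate` takes the values: 0 → 18 → 32 → 45

Answer: 45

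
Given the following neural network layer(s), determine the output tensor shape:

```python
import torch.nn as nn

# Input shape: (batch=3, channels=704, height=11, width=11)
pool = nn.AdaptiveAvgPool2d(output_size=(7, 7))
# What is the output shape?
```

Input: (3, 704, 11, 11) -> Output: (3, 704, 7, 7)

Answer: (3, 704, 7, 7)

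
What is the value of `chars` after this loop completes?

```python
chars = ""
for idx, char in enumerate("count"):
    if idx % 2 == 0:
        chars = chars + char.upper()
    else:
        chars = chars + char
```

Uppercase even positions in 'count'
`chars` takes the values: "" → "C" → "Co" → "CoU" → "CoUn" → "CoUnT"

Answer: "CoUnT"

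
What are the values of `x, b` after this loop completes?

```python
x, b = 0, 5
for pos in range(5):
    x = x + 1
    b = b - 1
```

x goes 0→5, b goes 5→0
`x, b` takes the values: (0, 5) → (1, 5) → (1, 4) → (2, 4) → (2, 3) → (3, 3) → (3, 2) → (4, 2) → (4, 1) → (5, 1) → (5, 0)

Answer: 5, 0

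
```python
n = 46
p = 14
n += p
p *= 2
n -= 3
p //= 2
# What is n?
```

Trace:
`n = 46` → n = 46
`p = 14` → p = 14
`n += p` → n = 60
`p *= 2` → p = 28
`n -= 3` → n = 57
`p //= 2` → p = 14
So n = 57

Answer: 57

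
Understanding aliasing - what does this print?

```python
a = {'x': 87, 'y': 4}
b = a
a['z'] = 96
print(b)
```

Key concept: dict aliasing.
Step by step:
`a = {'x': 87, 'y': 4}` → a = {'x': 87, 'y': 4}
`b = a` → b = {'x': 87, 'y': 4} (same object as a)
`a['z'] = 96` → a = {'x': 87, 'y': 4, 'z': 96} (same object as b); b = {'x': 87, 'y': 4, 'z': 96} (same object as a)
`print(b)` → prints {'x': 87, 'y': 4, 'z': 96}

Answer: {'x': 87, 'y': 4, 'z': 96}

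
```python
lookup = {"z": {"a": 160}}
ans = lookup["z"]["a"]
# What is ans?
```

Trace:
`lookup = {"z": {"a": 160}}` → lookup = {'z': {'a': 160}}
`ans = lookup["z"]["a"]` → ans = 160
So ans = 160

Answer: 160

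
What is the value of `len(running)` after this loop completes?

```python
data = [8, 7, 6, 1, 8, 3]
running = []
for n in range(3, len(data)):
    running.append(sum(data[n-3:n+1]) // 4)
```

Number of 4-element averages
`running` takes the values: [] → [5] → [5, 5] → [5, 5, 4]
So `len(running)` = 3

Answer: 3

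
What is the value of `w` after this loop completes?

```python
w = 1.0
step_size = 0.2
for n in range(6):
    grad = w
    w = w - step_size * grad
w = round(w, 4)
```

Gradient descent: w = 1.0 * (1 - 0.2)^6
`w` takes the values: 1.0 → 0.8 → 0.64 → 0.512 → 0.4096 → 0.32768 → 0.262144 → 0.2621

Answer: 0.2621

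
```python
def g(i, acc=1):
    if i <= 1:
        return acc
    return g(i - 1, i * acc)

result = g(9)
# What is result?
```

Accumulator trace (n, acc): (9, 1) -> (8, 9) -> (7, 72) -> (6, 504) -> (5, 3024) -> (4, 15120) -> (3, 60480) -> (2, 181440) -> (1, 362880) -> return 362880

Answer: 362880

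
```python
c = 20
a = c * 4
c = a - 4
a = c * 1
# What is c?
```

Trace:
`c = 20` → c = 20
`a = c * 4` → a = 80
`c = a - 4` → c = 76
`a = c * 1` → a = 76
So c = 76

Answer: 76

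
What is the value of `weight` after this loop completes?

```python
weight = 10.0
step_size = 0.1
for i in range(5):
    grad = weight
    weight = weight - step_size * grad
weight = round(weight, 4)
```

Gradient descent: w = 10.0 * (1 - 0.1)^5
`weight` takes the values: 10.0 → 9.0 → 8.1 → 7.29 → 6.561 → 5.9049

Answer: 5.9049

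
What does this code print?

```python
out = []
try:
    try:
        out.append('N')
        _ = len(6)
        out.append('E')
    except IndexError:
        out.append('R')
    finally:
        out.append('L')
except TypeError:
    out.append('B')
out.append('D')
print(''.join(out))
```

Execution trace: 'N' (try body) → 'L' (finally) → 'B' (outer except TypeError) → 'D' (after the try/except). Output: NLBD

Answer: NLBD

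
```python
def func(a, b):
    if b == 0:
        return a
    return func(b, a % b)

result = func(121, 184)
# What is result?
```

func(121, 184) -> func(184, 121) -> func(121, 63) -> func(63, 58) -> func(58, 5) -> func(5, 3) -> func(3, 2) -> func(2, 1) -> func(1, 0) -> 1

Answer: 1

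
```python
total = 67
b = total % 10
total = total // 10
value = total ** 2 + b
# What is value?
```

Trace:
`total = 67` → total = 67
`b = total % 10` → b = 7
`total = total // 10` → total = 6
`value = total ** 2 + b` → value = 43
So value = 43

Answer: 43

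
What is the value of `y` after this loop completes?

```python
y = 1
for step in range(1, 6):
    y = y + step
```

Start at 1, add 1 through 5
`y` takes the values: 1 → 2 → 4 → 7 → 11 → 16

Answer: 16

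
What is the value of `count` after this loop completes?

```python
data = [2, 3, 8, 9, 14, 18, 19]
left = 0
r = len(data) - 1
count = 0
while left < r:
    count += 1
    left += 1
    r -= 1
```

Iterations until pointers meet (list length 7)
`count` takes the values: 0 → 1 → 2 → 3

Answer: 3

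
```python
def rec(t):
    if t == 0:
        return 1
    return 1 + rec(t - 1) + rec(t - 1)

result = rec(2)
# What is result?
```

rec(t) = 1 + 2·rec(t-1), rec(0)=1. Closed form: (1+1)·2^2 - 1 = 7.

Answer: 7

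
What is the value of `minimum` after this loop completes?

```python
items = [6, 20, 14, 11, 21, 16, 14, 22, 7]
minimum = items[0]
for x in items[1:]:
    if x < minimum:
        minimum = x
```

Minimum of [6, 20, 14, 11, 21, 16, 14, 22, 7]
`minimum` takes the values: 6

Answer: 6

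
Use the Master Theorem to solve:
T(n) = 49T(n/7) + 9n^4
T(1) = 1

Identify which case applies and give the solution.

a=49, b=7, f(n)=9n^4. log_7(49) = 2. Since c=4 > 2 and the regularity condition holds (49(n/7)^4 = (49/7^4)n^4 with 49/7^4 < 1), Case 3 applies: T(n) = Θ(f(n)) = O(n^4).

Answer: O(n^4) - Case 3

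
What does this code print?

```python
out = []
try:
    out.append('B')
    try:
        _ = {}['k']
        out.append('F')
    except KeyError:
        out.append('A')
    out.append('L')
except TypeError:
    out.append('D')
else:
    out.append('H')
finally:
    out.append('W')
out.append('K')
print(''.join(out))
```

Execution trace: 'B' (try body) → 'A' (inner except KeyError) → 'L' (try body, no exception) → 'H' (else) → 'W' (finally) → 'K' (after the try/except). Output: BALHWK

Answer: BALHWK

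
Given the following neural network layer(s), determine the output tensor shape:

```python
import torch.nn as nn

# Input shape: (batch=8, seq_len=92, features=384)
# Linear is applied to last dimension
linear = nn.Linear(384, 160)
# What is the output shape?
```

Input: (8, 92, 384) -> Output: (8, 92, 160)

Answer: (8, 92, 160)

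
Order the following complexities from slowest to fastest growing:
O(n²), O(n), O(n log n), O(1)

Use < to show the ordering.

Ordered by growth rate: O(1) < O(n) < O(n log n) < O(n²)

Answer: O(1) < O(n) < O(n log n) < O(n²)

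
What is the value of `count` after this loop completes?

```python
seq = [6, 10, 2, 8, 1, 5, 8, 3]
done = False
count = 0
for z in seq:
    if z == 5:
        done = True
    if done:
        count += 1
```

Count elements after first 5 in [6, 10, 2, 8, 1, 5, 8, 3]
`count` takes the values: 0 → 1 → 2 → 3

Answer: 3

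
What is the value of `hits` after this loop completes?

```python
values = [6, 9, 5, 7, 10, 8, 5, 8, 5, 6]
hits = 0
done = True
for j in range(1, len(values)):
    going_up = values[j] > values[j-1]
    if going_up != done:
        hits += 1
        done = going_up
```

Count direction changes in [6, 9, 5, 7, 10, 8, 5, 8, 5, 6]
`hits` takes the values: 0 → 1 → 2 → 3 → 4 → 5 → 6

Answer: 6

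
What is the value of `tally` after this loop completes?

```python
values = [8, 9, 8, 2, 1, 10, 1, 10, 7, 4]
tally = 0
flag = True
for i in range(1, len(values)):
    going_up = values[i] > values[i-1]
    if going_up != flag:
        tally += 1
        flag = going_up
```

Count direction changes in [8, 9, 8, 2, 1, 10, 1, 10, 7, 4]
`tally` takes the values: 0 → 1 → 2 → 3 → 4 → 5

Answer: 5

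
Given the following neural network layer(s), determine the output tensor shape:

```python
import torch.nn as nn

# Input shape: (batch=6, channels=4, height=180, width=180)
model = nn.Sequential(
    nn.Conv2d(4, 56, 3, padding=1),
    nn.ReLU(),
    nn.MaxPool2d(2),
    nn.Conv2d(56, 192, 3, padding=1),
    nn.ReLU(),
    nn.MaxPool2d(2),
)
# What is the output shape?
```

Input: (6, 4, 180, 180) -> after first Conv2d: (6, 56, 180, 180) -> after first MaxPool2d: (6, 56, 90, 90) -> after second Conv2d: (6, 192, 90, 90) -> Output: (6, 192, 45, 45)

Answer: (6, 192, 45, 45)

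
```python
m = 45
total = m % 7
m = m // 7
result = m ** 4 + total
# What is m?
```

Trace:
`m = 45` → m = 45
`total = m % 7` → total = 3
`m = m // 7` → m = 6
`result = m ** 4 + total` → result = 1299
So m = 6

Answer: 6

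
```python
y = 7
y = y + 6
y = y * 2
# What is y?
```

Trace:
`y = 7` → y = 7
`y = y + 6` → y = 13
`y = y * 2` → y = 26
So y = 26

Answer: 26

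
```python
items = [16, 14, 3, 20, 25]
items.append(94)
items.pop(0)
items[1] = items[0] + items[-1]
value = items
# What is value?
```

Trace:
`items = [16, 14, 3, 20, 25]` → items = [16, 14, 3, 20, 25]
`items.append(94)` → items = [16, 14, 3, 20, 25, 94]
`items.pop(0)` → items = [14, 3, 20, 25, 94]
`items[1] = items[0] + items[-1]` → items = [14, 108, 20, 25, 94]
`value = items` → value = [14, 108, 20, 25, 94]
So value = [14, 108, 20, 25, 94]

Answer: [14, 108, 20, 25, 94]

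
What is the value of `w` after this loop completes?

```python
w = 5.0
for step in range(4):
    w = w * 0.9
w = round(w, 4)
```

Exponential decay: 5.0 * 0.9^4
`w` takes the values: 5.0 → 4.5 → 4.05 → 3.645 → 3.2805

Answer: 3.2805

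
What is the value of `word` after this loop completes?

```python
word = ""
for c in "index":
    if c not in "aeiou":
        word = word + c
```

Remove vowels from 'index'
`word` takes the values: "" → "n" → "nd" → "ndx"

Answer: "ndx"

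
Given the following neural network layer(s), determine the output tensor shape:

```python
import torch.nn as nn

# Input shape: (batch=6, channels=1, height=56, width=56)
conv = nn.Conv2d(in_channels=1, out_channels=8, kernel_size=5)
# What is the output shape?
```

Input: (6, 1, 56, 56) -> Output: (6, 8, 52, 52)

Answer: (6, 8, 52, 52)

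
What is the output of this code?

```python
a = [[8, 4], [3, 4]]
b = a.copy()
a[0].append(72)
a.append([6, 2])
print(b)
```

Key concept: shallow copy with nested lists.
Step by step:
`a = [[8, 4], [3, 4]]` → a = [[8, 4], [3, 4]]
`b = a.copy()` → b = [[8, 4], [3, 4]]
`a[0].append(72)` → a = [[8, 4, 72], [3, 4]]; b = [[8, 4, 72], [3, 4]]
`a.append([6, 2])` → a = [[8, 4, 72], [3, 4], [6, 2]]
`print(b)` → prints [[8, 4, 72], [3, 4]]

Answer: [[8, 4, 72], [3, 4]]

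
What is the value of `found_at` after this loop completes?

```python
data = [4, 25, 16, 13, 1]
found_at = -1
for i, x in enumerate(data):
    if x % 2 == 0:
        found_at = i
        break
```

First even number index in [4, 25, 16, 13, 1]
`found_at` takes the values: -1 → 0

Answer: 0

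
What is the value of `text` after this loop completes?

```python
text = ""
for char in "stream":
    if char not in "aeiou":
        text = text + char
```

Remove vowels from 'stream'
`text` takes the values: "" → "s" → "st" → "str" → "strm"

Answer: "strm"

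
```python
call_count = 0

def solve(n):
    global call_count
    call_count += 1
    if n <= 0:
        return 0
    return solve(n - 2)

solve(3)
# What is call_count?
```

Linear recursion stepping by 2: 3 calls from n=3 down to ≤0.

Answer: 3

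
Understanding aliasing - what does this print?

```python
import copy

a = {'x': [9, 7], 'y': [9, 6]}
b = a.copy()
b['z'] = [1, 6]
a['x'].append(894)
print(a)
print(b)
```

Key concept: shallow copy of dict with mutable values.
Step by step:
`a = {'x': [9, 7], 'y': [9, 6]}` → a = {'x': [9, 7], 'y': [9, 6]}
`b = a.copy()` → b = {'x': [9, 7], 'y': [9, 6]}
`b['z'] = [1, 6]` → b = {'x': [9, 7], 'y': [9, 6], 'z': [1, 6]}
`a['x'].append(894)` → a = {'x': [9, 7, 894], 'y': [9, 6]}; b = {'x': [9, 7, 894], 'y': [9, 6], 'z': [1, 6]}
`print(a)` → prints {'x': [9, 7, 894], 'y': [9, 6]}
`print(b)` → prints {'x': [9, 7, 894], 'y': [9, 6], 'z': [1, 6]}

Answer:
{'x': [9, 7, 894], 'y': [9, 6]}
{'x': [9, 7, 894], 'y': [9, 6], 'z': [1, 6]}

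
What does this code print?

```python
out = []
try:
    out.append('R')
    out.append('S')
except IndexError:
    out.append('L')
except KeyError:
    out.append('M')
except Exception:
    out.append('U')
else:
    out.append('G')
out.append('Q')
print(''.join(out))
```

Execution trace: 'R' (try body) → 'S' (try body, no exception) → 'G' (else) → 'Q' (after the try/except). Output: RSGQ

Answer: RSGQ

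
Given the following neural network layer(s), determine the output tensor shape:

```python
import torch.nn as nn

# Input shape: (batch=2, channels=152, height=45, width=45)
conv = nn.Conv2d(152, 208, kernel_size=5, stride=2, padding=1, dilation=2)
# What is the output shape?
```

Input: (2, 152, 45, 45) -> Output: (2, 208, 20, 20)

Answer: (2, 208, 20, 20)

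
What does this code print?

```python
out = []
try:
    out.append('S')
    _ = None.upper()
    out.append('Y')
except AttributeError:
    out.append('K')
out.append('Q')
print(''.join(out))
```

Execution trace: 'S' (try body) → 'K' (except AttributeError) → 'Q' (after the try/except). Output: SKQ

Answer: SKQ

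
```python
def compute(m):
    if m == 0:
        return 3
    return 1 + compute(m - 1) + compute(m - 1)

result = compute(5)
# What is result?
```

compute(m) = 1 + 2·compute(m-1), compute(0)=3. Closed form: (3+1)·2^5 - 1 = 127.

Answer: 127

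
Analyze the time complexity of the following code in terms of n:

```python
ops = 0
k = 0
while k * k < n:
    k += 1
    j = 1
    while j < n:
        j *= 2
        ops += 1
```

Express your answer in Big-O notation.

Each loop level contributes: √n × log n. Multiplying the contributions gives O(√n log n).

Answer: O(√n log n)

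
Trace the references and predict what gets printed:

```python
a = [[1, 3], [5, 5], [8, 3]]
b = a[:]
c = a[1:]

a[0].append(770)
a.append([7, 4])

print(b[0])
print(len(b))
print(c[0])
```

Key concept: slice with nested mutation.
Step by step:
`a = [[1, 3], [5, 5], [8, 3]]` → a = [[1, 3], [5, 5], [8, 3]]
`b = a[:]` → b = [[1, 3], [5, 5], [8, 3]]
`c = a[1:]` → c = [[5, 5], [8, 3]]
`a[0].append(770)` → a = [[1, 3, 770], [5, 5], [8, 3]]; b = [[1, 3, 770], [5, 5], [8, 3]]
`a.append([7, 4])` → a = [[1, 3, 770], [5, 5], [8, 3], [7, 4]]
`print(b[0])` → prints [1, 3, 770]
`print(len(b))` → prints 3
`print(c[0])` → prints [5, 5]

Answer:
[1, 3, 770]
3
[5, 5]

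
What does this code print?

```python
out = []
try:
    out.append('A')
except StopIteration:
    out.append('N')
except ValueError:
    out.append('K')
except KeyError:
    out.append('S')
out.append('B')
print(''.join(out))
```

Execution trace: 'A' (try body, no exception) → 'B' (after the try/except). Output: AB

Answer: AB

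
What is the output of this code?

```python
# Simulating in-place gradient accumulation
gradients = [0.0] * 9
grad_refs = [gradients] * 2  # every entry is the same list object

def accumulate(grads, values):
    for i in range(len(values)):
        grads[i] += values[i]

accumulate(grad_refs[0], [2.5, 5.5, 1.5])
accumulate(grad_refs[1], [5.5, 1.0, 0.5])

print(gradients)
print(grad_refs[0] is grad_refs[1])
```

Key concept: gradient accumulation aliasing.
Step by step:
`gradients = [0.0] * 9` → gradients = [0.0, 0.0, 0.0, 0.0, 0.0, 0.0, 0.0, 0.0, 0.0]
`grad_refs = [gradients] * 2` → grad_refs = [[0.0, 0.0, 0.0, 0.0, 0.0, 0.0, 0.0, 0.0, 0.0], [0.0, 0.0, 0.0, 0.0, 0.0, 0.0, 0.0, 0.0, 0.0]]
`accumulate(grad_refs[0], [2.5, 5.5, 1.5])` → gradients = [2.5, 5.5, 1.5, 0.0, 0.0, 0.0, 0.0, 0.0, 0.0]; grad_refs = [[2.5, 5.5, 1.5, 0.0, 0.0, 0.0, 0.0, 0.0, 0.0], [2.5, 5.5, 1.5, 0.0, 0.0, 0.0, 0.0, 0.0, 0.0]]
`accumulate(grad_refs[1], [5.5, 1.0, 0.5])` → gradients = [8.0, 6.5, 2.0, 0.0, 0.0, 0.0, 0.0, 0.0, 0.0]; grad_refs = [[8.0, 6.5, 2.0, 0.0, 0.0, 0.0, 0.0, 0.0, 0.0], [8.0, 6.5, 2.0, 0.0, 0.0, 0.0, 0.0, 0.0, 0.0]]
`print(gradients)` → prints [8.0, 6.5, 2.0, 0.0, 0.0, 0.0, 0.0, 0.0, 0.0]
`print(grad_refs[0] is grad_refs[1])` → prints True

Answer:
[8.0, 6.5, 2.0, 0.0, 0.0, 0.0, 0.0, 0.0, 0.0]
True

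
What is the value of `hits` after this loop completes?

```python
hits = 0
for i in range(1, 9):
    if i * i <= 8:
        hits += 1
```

Count numbers where i² ≤ 8
`hits` takes the values: 0 → 1 → 2

Answer: 2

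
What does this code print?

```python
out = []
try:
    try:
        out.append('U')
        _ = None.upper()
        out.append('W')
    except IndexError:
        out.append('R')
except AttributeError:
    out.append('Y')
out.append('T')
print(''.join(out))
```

Execution trace: 'U' (try body) → 'Y' (outer except AttributeError) → 'T' (after the try/except). Output: UYT

Answer: UYT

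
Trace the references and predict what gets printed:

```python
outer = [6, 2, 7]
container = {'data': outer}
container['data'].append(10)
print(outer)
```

Key concept: dict holds reference to list.
Step by step:
`outer = [6, 2, 7]` → outer = [6, 2, 7]
`container = {'data': outer}` → container = {'data': [6, 2, 7]}
`container['data'].append(10)` → outer = [6, 2, 7, 10]; container = {'data': [6, 2, 7, 10]}
`print(outer)` → prints [6, 2, 7, 10]

Answer: [6, 2, 7, 10]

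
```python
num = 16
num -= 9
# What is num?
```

Trace:
`num = 16` → num = 16
`num -= 9` → num = 7
So num = 7

Answer: 7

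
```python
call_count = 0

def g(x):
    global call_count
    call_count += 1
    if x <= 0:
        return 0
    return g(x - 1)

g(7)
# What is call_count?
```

Linear recursion stepping by 1: 8 calls from x=7 down to ≤0.

Answer: 8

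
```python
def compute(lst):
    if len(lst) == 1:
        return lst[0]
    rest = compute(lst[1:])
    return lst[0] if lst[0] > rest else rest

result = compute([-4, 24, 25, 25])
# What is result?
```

Recursive max over [-4, 24, 25, 25] = 25

Answer: 25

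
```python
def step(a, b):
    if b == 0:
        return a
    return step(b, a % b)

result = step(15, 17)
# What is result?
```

step(15, 17) -> step(17, 15) -> step(15, 2) -> step(2, 1) -> step(1, 0) -> 1

Answer: 1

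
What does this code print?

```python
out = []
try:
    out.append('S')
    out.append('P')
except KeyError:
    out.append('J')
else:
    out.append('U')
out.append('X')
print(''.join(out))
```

Execution trace: 'S' (try body) → 'P' (try body, no exception) → 'U' (else) → 'X' (after the try/except). Output: SPUX

Answer: SPUX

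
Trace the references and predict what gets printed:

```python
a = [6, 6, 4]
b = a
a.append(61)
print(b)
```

Key concept: basic list aliasing.
Step by step:
`a = [6, 6, 4]` → a = [6, 6, 4]
`b = a` → b = [6, 6, 4] (same object as a)
`a.append(61)` → a = [6, 6, 4, 61] (same object as b); b = [6, 6, 4, 61] (same object as a)
`print(b)` → prints [6, 6, 4, 61]

Answer: [6, 6, 4, 61]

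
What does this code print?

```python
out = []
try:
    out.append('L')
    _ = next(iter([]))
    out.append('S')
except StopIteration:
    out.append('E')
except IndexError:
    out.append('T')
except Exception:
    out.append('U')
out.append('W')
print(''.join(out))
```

Execution trace: 'L' (try body) → 'E' (except StopIteration) → 'W' (after the try/except). Output: LEW

Answer: LEW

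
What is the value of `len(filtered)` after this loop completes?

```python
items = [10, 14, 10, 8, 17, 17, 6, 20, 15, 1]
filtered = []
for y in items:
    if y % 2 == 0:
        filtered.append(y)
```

Count even numbers in [10, 14, 10, 8, 17, 17, 6, 20, 15, 1]
`filtered` takes the values: [] → [10] → [10, 14] → [10, 14, 10] → [10, 14, 10, 8] → [10, 14, 10, 8, 6] → [10, 14, 10, 8, 6, 20]
So `len(filtered)` = 6

Answer: 6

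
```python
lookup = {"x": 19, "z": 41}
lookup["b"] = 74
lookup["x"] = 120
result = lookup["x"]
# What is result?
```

Trace:
`lookup = {"x": 19, "z": 41}` → lookup = {'x': 19, 'z': 41}
`lookup["b"] = 74` → lookup = {'x': 19, 'z': 41, 'b': 74}
`lookup["x"] = 120` → lookup = {'x': 120, 'z': 41, 'b': 74}
`result = lookup["x"]` → result = 120
So result = 120

Answer: 120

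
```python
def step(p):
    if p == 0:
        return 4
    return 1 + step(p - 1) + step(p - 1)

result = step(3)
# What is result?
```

step(p) = 1 + 2·step(p-1), step(0)=4. Closed form: (4+1)·2^3 - 1 = 39.

Answer: 39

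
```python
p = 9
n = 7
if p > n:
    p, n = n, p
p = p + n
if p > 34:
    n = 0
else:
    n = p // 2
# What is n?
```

Trace:
`p = 9` → p = 9
`n = 7` → n = 7
`if p > n: ...` → p > n is True → p = 7; n = 9
`p = p + n` → p = 16
`if p > 34: ...` → p > 34 is False, take else branch → n = 8
So n = 8

Answer: 8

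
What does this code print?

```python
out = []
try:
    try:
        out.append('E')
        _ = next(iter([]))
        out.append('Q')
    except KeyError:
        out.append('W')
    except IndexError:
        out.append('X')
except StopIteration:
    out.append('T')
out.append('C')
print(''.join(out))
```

Execution trace: 'E' (try body) → 'T' (outer except StopIteration) → 'C' (after the try/except). Output: ETC

Answer: ETC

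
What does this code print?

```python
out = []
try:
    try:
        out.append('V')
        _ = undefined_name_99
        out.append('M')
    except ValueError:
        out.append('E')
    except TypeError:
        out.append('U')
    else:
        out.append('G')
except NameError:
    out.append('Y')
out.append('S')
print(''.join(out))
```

Execution trace: 'V' (inner try body) → 'Y' (outer except NameError) → 'S' (after the try/except). Output: VYS

Answer: VYS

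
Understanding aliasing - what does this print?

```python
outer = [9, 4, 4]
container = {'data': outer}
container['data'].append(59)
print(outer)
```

Key concept: dict holds reference to list.
Step by step:
`outer = [9, 4, 4]` → outer = [9, 4, 4]
`container = {'data': outer}` → container = {'data': [9, 4, 4]}
`container['data'].append(59)` → outer = [9, 4, 4, 59]; container = {'data': [9, 4, 4, 59]}
`print(outer)` → prints [9, 4, 4, 59]

Answer: [9, 4, 4, 59]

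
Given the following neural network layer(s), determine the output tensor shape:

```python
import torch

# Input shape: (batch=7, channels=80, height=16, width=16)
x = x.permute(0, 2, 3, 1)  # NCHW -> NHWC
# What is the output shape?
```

Input: (7, 80, 16, 16) -> Output: (7, 16, 16, 80)

Answer: (7, 16, 16, 80)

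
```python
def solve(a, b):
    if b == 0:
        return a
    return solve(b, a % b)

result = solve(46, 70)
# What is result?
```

solve(46, 70) -> solve(70, 46) -> solve(46, 24) -> solve(24, 22) -> solve(22, 2) -> solve(2, 0) -> 2

Answer: 2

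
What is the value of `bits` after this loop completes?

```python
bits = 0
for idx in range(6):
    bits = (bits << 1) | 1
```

Build 6 consecutive 1-bits: 0b111111
`bits` takes the values: 0 → 1 → 3 → 7 → 15 → 31 → 63

Answer: 63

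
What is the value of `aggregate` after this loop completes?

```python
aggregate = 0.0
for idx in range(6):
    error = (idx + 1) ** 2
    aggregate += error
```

Sum of squared losses 1² + 2² + ... + 6²
`aggregate` takes the values: 0.0 → 1.0 → 5.0 → 14.0 → 30.0 → 55.0 → 91.0

Answer: 91.0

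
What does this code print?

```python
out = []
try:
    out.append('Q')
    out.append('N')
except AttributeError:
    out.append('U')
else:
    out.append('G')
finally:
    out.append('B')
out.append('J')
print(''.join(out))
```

Execution trace: 'Q' (try body) → 'N' (try body, no exception) → 'G' (else) → 'B' (finally) → 'J' (after the try/except). Output: QNGBJ

Answer: QNGBJ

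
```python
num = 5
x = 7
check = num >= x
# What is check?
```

Trace:
`num = 5` → num = 5
`x = 7` → x = 7
`check = num >= x` → check = False
So check = False

Answer: False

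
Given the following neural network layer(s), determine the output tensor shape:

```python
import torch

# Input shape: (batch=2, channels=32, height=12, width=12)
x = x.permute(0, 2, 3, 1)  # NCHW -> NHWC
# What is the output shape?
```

Input: (2, 32, 12, 12) -> Output: (2, 12, 12, 32)

Answer: (2, 12, 12, 32)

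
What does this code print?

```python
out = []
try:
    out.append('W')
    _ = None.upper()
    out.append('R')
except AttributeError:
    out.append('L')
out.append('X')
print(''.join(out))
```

Execution trace: 'W' (try body) → 'L' (except AttributeError) → 'X' (after the try/except). Output: WLX

Answer: WLX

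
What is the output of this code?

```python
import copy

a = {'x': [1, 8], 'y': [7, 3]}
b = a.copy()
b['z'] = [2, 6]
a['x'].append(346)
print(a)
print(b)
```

Key concept: shallow copy of dict with mutable values.
Step by step:
`a = {'x': [1, 8], 'y': [7, 3]}` → a = {'x': [1, 8], 'y': [7, 3]}
`b = a.copy()` → b = {'x': [1, 8], 'y': [7, 3]}
`b['z'] = [2, 6]` → b = {'x': [1, 8], 'y': [7, 3], 'z': [2, 6]}
`a['x'].append(346)` → a = {'x': [1, 8, 346], 'y': [7, 3]}; b = {'x': [1, 8, 346], 'y': [7, 3], 'z': [2, 6]}
`print(a)` → prints {'x': [1, 8, 346], 'y': [7, 3]}
`print(b)` → prints {'x': [1, 8, 346], 'y': [7, 3], 'z': [2, 6]}

Answer:
{'x': [1, 8, 346], 'y': [7, 3]}
{'x': [1, 8, 346], 'y': [7, 3], 'z': [2, 6]}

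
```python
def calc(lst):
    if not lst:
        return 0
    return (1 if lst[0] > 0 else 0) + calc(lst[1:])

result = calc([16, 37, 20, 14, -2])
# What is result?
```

Count of positive elements in [16, 37, 20, 14, -2] = 4

Answer: 4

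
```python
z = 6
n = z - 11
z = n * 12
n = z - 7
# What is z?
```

Trace:
`z = 6` → z = 6
`n = z - 11` → n = -5
`z = n * 12` → z = -60
`n = z - 7` → n = -67
So z = -60

Answer: -60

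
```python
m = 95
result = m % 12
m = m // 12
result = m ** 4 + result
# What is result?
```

Trace:
`m = 95` → m = 95
`result = m % 12` → result = 11
`m = m // 12` → m = 7
`result = m ** 4 + result` → result = 2412
So result = 2412

Answer: 2412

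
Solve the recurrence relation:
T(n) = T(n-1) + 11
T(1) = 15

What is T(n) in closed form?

Unrolling: T(n) = T(1) + 11·(n-1) = 15 + 11(n-1) = 11n + 4.

Answer: T(n) = 11n + 4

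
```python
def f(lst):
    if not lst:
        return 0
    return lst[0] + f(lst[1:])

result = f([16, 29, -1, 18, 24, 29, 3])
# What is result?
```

16 + 29 + (-1) + 18 + 24 + 29 + 3 + 0 = 118

Answer: 118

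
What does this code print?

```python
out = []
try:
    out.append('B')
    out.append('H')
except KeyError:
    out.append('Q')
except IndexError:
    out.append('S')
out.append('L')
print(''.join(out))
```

Execution trace: 'B' (try body) → 'H' (try body, no exception) → 'L' (after the try/except). Output: BHL

Answer: BHL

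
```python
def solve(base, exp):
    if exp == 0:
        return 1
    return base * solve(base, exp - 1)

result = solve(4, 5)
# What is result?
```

solve(4, 5) = 4 * 4 * 4 * 4 * 4 = 1024

Answer: 1024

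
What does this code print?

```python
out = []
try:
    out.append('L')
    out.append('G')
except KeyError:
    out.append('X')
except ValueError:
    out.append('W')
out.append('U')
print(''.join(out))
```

Execution trace: 'L' (try body) → 'G' (try body, no exception) → 'U' (after the try/except). Output: LGU

Answer: LGU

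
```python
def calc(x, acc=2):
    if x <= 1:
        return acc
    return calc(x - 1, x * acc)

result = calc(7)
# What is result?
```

Accumulator trace (n, acc): (7, 2) -> (6, 14) -> (5, 84) -> (4, 420) -> (3, 1680) -> (2, 5040) -> (1, 10080) -> return 10080

Answer: 10080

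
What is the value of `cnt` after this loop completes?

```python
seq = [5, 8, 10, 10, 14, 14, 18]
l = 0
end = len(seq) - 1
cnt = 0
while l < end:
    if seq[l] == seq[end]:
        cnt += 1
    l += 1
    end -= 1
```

Count matching pairs from ends
`cnt` takes the values: 0

Answer: 0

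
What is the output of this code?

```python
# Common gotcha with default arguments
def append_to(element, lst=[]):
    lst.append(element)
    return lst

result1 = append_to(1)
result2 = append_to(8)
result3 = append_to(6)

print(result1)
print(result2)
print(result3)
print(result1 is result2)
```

Key concept: mutable default argument gotcha.
Step by step:
`result1 = append_to(1)` → result1 = [1]
`result2 = append_to(8)` → result1 = [1, 8] (same object as result2); result2 = [1, 8] (same object as result1)
`result3 = append_to(6)` → result1 = [1, 8, 6] (same object as result2, result3); result2 = [1, 8, 6] (same object as result1, result3); result3 = [1, 8, 6] (same object as result1, result2)
`print(result1)` → prints [1, 8, 6]
`print(result2)` → prints [1, 8, 6]
`print(result3)` → prints [1, 8, 6]
`print(result1 is result2)` → prints True

Answer:
[1, 8, 6]
[1, 8, 6]
[1, 8, 6]
True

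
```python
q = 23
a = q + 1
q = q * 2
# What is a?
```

Trace:
`q = 23` → q = 23
`a = q + 1` → a = 24
`q = q * 2` → q = 46
So a = 24

Answer: 24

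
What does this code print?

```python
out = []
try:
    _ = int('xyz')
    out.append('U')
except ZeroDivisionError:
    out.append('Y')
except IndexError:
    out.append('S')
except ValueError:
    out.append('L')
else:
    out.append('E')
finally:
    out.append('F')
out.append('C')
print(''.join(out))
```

Execution trace: 'L' (except ValueError) → 'F' (finally) → 'C' (after the try/except). Output: LFC

Answer: LFC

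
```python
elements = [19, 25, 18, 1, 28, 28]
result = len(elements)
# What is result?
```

Trace:
`elements = [19, 25, 18, 1, 28, 28]` → elements = [19, 25, 18, 1, 28, 28]
`result = len(elements)` → result = 6
So result = 6

Answer: 6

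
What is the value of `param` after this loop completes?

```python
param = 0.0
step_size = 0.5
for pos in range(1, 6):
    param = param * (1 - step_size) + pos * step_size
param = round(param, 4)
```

Moving average with lr=0.5
`param` takes the values: 0.0 → 0.5 → 1.25 → 2.125 → 3.0625 → 4.03125 → 4.0312

Answer: 4.0312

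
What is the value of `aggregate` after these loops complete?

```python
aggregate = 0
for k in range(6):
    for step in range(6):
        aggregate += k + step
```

Sum of all k+step for k,step in 6x6
`aggregate` takes the values: 0 → 1 → 3 → 6 → 10 → 15 → 16 → 18 → 21 → 25 → 30 → 36 → 38 → 41 → 45 → 50 → 56 → 63 → 66 → 70 → 75 → 81 → 88 → 96 → 100 → 105 → 111 → 118 → 126 → 135 → 140 → 146 → 153 → 161 → 170 → 180

Answer: 180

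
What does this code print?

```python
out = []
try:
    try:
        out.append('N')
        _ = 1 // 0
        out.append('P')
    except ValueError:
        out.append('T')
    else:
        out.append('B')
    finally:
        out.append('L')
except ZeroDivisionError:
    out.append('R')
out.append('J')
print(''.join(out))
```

Execution trace: 'N' (try body) → 'L' (finally) → 'R' (outer except ZeroDivisionError) → 'J' (after the try/except). Output: NLRJ

Answer: NLRJ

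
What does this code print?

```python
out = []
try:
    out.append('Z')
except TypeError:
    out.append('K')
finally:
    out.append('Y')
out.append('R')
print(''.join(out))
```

Execution trace: 'Z' (try body, no exception) → 'Y' (finally) → 'R' (after the try/except). Output: ZYR

Answer: ZYR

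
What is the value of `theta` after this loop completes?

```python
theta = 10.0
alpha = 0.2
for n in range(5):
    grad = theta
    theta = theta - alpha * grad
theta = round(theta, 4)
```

Gradient descent: w = 10.0 * (1 - 0.2)^5
`theta` takes the values: 10.0 → 8.0 → 6.4 → 5.12 → 4.096 → 3.2768

Answer: 3.2768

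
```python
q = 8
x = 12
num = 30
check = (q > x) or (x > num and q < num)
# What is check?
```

Trace:
`q = 8` → q = 8
`x = 12` → x = 12
`num = 30` → num = 30
`check = (q > x) or (x > num and q < num)` → check = False
So check = False

Answer: False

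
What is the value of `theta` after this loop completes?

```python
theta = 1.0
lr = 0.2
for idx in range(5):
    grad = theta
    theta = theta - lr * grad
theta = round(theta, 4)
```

Gradient descent: w = 1.0 * (1 - 0.2)^5
`theta` takes the values: 1.0 → 0.8 → 0.64 → 0.512 → 0.4096 → 0.32768 → 0.3277

Answer: 0.3277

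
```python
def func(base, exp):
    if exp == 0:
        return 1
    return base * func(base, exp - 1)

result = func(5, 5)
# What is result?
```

func(5, 5) = 5 * 5 * 5 * 5 * 5 = 3125

Answer: 3125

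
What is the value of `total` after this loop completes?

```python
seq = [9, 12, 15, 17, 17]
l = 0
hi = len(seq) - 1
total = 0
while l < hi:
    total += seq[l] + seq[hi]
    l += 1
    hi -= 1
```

Sum of pairs from ends
`total` takes the values: 0 → 26 → 55

Answer: 55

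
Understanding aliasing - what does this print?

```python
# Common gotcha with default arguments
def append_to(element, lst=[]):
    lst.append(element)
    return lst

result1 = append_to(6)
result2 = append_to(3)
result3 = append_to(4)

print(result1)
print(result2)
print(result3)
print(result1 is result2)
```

Key concept: mutable default argument gotcha.
Step by step:
`result1 = append_to(6)` → result1 = [6]
`result2 = append_to(3)` → result1 = [6, 3] (same object as result2); result2 = [6, 3] (same object as result1)
`result3 = append_to(4)` → result1 = [6, 3, 4] (same object as result2, result3); result2 = [6, 3, 4] (same object as result1, result3); result3 = [6, 3, 4] (same object as result1, result2)
`print(result1)` → prints [6, 3, 4]
`print(result2)` → prints [6, 3, 4]
`print(result3)` → prints [6, 3, 4]
`print(result1 is result2)` → prints True

Answer:
[6, 3, 4]
[6, 3, 4]
[6, 3, 4]
True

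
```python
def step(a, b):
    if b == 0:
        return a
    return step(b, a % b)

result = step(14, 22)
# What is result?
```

step(14, 22) -> step(22, 14) -> step(14, 8) -> step(8, 6) -> step(6, 2) -> step(2, 0) -> 2

Answer: 2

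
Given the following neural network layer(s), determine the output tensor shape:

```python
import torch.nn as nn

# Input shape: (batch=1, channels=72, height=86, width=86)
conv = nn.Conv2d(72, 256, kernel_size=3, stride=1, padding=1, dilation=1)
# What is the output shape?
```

Input: (1, 72, 86, 86) -> Output: (1, 256, 86, 86)

Answer: (1, 256, 86, 86)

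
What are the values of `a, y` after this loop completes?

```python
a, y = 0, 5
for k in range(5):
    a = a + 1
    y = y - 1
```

a goes 0→5, y goes 5→0
`a, y` takes the values: (0, 5) → (1, 5) → (1, 4) → (2, 4) → (2, 3) → (3, 3) → (3, 2) → (4, 2) → (4, 1) → (5, 1) → (5, 0)

Answer: 5, 0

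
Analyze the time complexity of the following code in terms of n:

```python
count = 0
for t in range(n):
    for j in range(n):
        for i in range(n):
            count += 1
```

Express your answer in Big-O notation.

Each loop level contributes: n × n × n. Multiplying the contributions gives O(n^3).

Answer: O(n^3)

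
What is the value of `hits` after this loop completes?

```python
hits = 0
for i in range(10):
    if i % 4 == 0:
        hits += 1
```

Count numbers divisible by 4 in range(10)
`hits` takes the values: 0 → 1 → 2 → 3

Answer: 3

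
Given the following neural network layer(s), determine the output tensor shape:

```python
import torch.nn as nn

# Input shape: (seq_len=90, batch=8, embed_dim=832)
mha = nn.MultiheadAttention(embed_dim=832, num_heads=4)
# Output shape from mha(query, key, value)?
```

Input: (90, 8, 832) -> Output: (90, 8, 832)

Answer: (90, 8, 832)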